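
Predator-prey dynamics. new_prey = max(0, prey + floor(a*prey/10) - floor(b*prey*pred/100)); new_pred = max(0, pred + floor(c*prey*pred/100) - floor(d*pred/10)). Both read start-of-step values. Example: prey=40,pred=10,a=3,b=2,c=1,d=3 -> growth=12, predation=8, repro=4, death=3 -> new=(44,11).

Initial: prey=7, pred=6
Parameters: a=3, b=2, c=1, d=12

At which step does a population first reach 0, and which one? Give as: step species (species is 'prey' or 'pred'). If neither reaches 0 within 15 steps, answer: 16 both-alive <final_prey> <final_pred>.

Step 1: prey: 7+2-0=9; pred: 6+0-7=0
First extinction: pred at step 1

Answer: 1 pred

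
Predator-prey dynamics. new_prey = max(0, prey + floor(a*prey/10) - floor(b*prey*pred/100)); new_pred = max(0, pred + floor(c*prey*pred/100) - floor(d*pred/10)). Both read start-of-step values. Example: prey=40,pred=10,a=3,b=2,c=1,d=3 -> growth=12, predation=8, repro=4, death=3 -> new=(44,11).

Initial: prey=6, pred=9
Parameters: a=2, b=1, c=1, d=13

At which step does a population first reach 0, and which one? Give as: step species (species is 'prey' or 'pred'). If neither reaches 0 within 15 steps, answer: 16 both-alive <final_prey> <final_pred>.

Answer: 1 pred

Derivation:
Step 1: prey: 6+1-0=7; pred: 9+0-11=0
First extinction: pred at step 1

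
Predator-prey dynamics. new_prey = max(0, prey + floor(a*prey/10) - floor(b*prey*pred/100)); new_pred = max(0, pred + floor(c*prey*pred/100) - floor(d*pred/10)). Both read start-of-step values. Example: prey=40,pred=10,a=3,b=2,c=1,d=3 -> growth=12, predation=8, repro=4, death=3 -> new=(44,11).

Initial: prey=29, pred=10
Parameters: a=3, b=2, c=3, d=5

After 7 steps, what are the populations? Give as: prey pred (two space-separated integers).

Step 1: prey: 29+8-5=32; pred: 10+8-5=13
Step 2: prey: 32+9-8=33; pred: 13+12-6=19
Step 3: prey: 33+9-12=30; pred: 19+18-9=28
Step 4: prey: 30+9-16=23; pred: 28+25-14=39
Step 5: prey: 23+6-17=12; pred: 39+26-19=46
Step 6: prey: 12+3-11=4; pred: 46+16-23=39
Step 7: prey: 4+1-3=2; pred: 39+4-19=24

Answer: 2 24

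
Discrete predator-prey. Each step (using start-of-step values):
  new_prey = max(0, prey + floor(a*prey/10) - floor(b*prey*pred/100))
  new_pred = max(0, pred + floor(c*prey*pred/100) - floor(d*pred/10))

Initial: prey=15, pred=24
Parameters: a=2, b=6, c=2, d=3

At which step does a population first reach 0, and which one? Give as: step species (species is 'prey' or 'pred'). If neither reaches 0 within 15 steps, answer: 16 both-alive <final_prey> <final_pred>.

Answer: 1 prey

Derivation:
Step 1: prey: 15+3-21=0; pred: 24+7-7=24
First extinction: prey at step 1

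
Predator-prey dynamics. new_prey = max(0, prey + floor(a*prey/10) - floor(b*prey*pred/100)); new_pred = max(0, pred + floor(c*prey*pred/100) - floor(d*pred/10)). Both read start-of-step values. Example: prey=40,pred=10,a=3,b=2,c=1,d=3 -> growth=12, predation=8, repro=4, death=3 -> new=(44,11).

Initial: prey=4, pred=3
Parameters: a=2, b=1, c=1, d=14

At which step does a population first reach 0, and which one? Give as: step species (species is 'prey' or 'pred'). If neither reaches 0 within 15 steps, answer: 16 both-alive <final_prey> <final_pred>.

Answer: 1 pred

Derivation:
Step 1: prey: 4+0-0=4; pred: 3+0-4=0
First extinction: pred at step 1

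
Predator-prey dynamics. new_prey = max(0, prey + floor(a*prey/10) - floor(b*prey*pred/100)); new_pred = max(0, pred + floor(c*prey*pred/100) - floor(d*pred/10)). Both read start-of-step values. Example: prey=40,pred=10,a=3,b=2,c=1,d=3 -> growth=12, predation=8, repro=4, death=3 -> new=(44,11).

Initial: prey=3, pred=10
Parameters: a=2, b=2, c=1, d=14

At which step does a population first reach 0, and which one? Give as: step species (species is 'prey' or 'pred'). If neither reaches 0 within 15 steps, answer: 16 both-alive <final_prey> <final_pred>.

Answer: 1 pred

Derivation:
Step 1: prey: 3+0-0=3; pred: 10+0-14=0
First extinction: pred at step 1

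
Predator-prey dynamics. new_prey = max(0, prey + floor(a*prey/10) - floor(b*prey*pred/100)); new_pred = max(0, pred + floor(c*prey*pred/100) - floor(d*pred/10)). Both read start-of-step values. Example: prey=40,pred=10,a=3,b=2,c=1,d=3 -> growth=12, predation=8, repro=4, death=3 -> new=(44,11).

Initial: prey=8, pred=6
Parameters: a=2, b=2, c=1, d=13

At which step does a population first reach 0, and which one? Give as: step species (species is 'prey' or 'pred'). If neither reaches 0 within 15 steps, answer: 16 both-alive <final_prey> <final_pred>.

Answer: 1 pred

Derivation:
Step 1: prey: 8+1-0=9; pred: 6+0-7=0
First extinction: pred at step 1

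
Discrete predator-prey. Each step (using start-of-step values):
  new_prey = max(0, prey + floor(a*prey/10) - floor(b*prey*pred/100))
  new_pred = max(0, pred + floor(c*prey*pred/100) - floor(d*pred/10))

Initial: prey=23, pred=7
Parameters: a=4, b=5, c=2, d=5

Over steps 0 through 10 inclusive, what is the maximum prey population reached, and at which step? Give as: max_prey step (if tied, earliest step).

Step 1: prey: 23+9-8=24; pred: 7+3-3=7
Step 2: prey: 24+9-8=25; pred: 7+3-3=7
Step 3: prey: 25+10-8=27; pred: 7+3-3=7
Step 4: prey: 27+10-9=28; pred: 7+3-3=7
Step 5: prey: 28+11-9=30; pred: 7+3-3=7
Step 6: prey: 30+12-10=32; pred: 7+4-3=8
Step 7: prey: 32+12-12=32; pred: 8+5-4=9
Step 8: prey: 32+12-14=30; pred: 9+5-4=10
Step 9: prey: 30+12-15=27; pred: 10+6-5=11
Step 10: prey: 27+10-14=23; pred: 11+5-5=11
Max prey = 32 at step 6

Answer: 32 6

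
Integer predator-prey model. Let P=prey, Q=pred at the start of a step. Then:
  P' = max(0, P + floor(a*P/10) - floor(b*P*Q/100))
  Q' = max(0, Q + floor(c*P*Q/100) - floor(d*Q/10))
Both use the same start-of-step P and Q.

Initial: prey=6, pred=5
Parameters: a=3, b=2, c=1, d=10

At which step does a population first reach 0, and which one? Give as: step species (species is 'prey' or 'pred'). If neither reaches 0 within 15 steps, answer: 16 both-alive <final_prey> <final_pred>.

Answer: 1 pred

Derivation:
Step 1: prey: 6+1-0=7; pred: 5+0-5=0
First extinction: pred at step 1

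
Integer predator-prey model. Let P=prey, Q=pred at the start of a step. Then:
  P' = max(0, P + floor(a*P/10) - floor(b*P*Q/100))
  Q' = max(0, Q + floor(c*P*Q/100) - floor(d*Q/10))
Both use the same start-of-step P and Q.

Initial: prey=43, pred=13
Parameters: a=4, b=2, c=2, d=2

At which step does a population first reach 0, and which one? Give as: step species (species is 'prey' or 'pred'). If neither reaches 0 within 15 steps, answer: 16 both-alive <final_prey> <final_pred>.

Step 1: prey: 43+17-11=49; pred: 13+11-2=22
Step 2: prey: 49+19-21=47; pred: 22+21-4=39
Step 3: prey: 47+18-36=29; pred: 39+36-7=68
Step 4: prey: 29+11-39=1; pred: 68+39-13=94
Step 5: prey: 1+0-1=0; pred: 94+1-18=77
First extinction: prey at step 5

Answer: 5 prey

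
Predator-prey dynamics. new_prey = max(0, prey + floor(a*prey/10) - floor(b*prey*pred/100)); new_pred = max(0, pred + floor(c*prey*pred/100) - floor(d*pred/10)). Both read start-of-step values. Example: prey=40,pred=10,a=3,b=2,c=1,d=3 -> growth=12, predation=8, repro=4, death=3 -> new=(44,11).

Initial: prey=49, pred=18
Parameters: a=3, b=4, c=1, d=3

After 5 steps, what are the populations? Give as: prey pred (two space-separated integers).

Step 1: prey: 49+14-35=28; pred: 18+8-5=21
Step 2: prey: 28+8-23=13; pred: 21+5-6=20
Step 3: prey: 13+3-10=6; pred: 20+2-6=16
Step 4: prey: 6+1-3=4; pred: 16+0-4=12
Step 5: prey: 4+1-1=4; pred: 12+0-3=9

Answer: 4 9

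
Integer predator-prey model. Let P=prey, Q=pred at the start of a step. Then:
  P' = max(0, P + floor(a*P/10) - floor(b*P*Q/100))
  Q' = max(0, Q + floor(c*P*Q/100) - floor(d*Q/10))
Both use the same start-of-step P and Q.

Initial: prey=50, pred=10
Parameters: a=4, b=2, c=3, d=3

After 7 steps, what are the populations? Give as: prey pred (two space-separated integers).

Answer: 0 58

Derivation:
Step 1: prey: 50+20-10=60; pred: 10+15-3=22
Step 2: prey: 60+24-26=58; pred: 22+39-6=55
Step 3: prey: 58+23-63=18; pred: 55+95-16=134
Step 4: prey: 18+7-48=0; pred: 134+72-40=166
Step 5: prey: 0+0-0=0; pred: 166+0-49=117
Step 6: prey: 0+0-0=0; pred: 117+0-35=82
Step 7: prey: 0+0-0=0; pred: 82+0-24=58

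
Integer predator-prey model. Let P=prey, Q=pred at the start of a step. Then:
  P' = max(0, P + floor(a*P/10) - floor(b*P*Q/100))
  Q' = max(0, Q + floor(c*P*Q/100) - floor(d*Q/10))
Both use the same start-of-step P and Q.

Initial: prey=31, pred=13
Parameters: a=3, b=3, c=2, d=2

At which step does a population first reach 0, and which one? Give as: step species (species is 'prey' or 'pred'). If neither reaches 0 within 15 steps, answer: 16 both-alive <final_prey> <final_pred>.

Step 1: prey: 31+9-12=28; pred: 13+8-2=19
Step 2: prey: 28+8-15=21; pred: 19+10-3=26
Step 3: prey: 21+6-16=11; pred: 26+10-5=31
Step 4: prey: 11+3-10=4; pred: 31+6-6=31
Step 5: prey: 4+1-3=2; pred: 31+2-6=27
Step 6: prey: 2+0-1=1; pred: 27+1-5=23
Step 7: prey: 1+0-0=1; pred: 23+0-4=19
Step 8: prey: 1+0-0=1; pred: 19+0-3=16
Step 9: prey: 1+0-0=1; pred: 16+0-3=13
Step 10: prey: 1+0-0=1; pred: 13+0-2=11
Step 11: prey: 1+0-0=1; pred: 11+0-2=9
Step 12: prey: 1+0-0=1; pred: 9+0-1=8
Step 13: prey: 1+0-0=1; pred: 8+0-1=7
Step 14: prey: 1+0-0=1; pred: 7+0-1=6
Step 15: prey: 1+0-0=1; pred: 6+0-1=5
No extinction within 15 steps

Answer: 16 both-alive 1 5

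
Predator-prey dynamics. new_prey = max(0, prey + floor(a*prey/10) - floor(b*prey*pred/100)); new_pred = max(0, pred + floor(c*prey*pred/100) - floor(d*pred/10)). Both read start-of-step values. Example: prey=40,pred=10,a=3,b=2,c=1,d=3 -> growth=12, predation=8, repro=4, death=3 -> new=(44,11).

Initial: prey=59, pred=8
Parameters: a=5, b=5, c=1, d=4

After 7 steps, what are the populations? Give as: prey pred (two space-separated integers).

Answer: 10 13

Derivation:
Step 1: prey: 59+29-23=65; pred: 8+4-3=9
Step 2: prey: 65+32-29=68; pred: 9+5-3=11
Step 3: prey: 68+34-37=65; pred: 11+7-4=14
Step 4: prey: 65+32-45=52; pred: 14+9-5=18
Step 5: prey: 52+26-46=32; pred: 18+9-7=20
Step 6: prey: 32+16-32=16; pred: 20+6-8=18
Step 7: prey: 16+8-14=10; pred: 18+2-7=13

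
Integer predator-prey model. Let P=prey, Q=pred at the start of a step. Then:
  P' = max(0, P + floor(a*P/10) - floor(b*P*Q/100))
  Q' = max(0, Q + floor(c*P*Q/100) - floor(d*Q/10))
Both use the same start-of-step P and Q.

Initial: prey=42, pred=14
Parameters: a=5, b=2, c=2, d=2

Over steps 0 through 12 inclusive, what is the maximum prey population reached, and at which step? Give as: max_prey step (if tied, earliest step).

Step 1: prey: 42+21-11=52; pred: 14+11-2=23
Step 2: prey: 52+26-23=55; pred: 23+23-4=42
Step 3: prey: 55+27-46=36; pred: 42+46-8=80
Step 4: prey: 36+18-57=0; pred: 80+57-16=121
Step 5: prey: 0+0-0=0; pred: 121+0-24=97
Step 6: prey: 0+0-0=0; pred: 97+0-19=78
Step 7: prey: 0+0-0=0; pred: 78+0-15=63
Step 8: prey: 0+0-0=0; pred: 63+0-12=51
Step 9: prey: 0+0-0=0; pred: 51+0-10=41
Step 10: prey: 0+0-0=0; pred: 41+0-8=33
Step 11: prey: 0+0-0=0; pred: 33+0-6=27
Step 12: prey: 0+0-0=0; pred: 27+0-5=22
Max prey = 55 at step 2

Answer: 55 2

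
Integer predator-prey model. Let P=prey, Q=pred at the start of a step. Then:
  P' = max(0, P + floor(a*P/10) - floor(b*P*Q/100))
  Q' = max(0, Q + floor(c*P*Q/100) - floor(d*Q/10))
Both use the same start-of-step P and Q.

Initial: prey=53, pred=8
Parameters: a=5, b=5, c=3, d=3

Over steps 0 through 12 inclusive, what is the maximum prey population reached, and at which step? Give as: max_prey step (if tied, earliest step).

Answer: 58 1

Derivation:
Step 1: prey: 53+26-21=58; pred: 8+12-2=18
Step 2: prey: 58+29-52=35; pred: 18+31-5=44
Step 3: prey: 35+17-77=0; pred: 44+46-13=77
Step 4: prey: 0+0-0=0; pred: 77+0-23=54
Step 5: prey: 0+0-0=0; pred: 54+0-16=38
Step 6: prey: 0+0-0=0; pred: 38+0-11=27
Step 7: prey: 0+0-0=0; pred: 27+0-8=19
Step 8: prey: 0+0-0=0; pred: 19+0-5=14
Step 9: prey: 0+0-0=0; pred: 14+0-4=10
Step 10: prey: 0+0-0=0; pred: 10+0-3=7
Step 11: prey: 0+0-0=0; pred: 7+0-2=5
Step 12: prey: 0+0-0=0; pred: 5+0-1=4
Max prey = 58 at step 1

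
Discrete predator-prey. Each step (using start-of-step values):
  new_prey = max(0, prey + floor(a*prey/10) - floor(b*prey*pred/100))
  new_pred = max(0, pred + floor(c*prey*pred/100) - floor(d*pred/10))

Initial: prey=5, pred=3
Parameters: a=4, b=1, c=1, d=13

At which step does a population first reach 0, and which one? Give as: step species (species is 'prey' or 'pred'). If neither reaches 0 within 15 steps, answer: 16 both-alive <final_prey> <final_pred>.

Answer: 1 pred

Derivation:
Step 1: prey: 5+2-0=7; pred: 3+0-3=0
First extinction: pred at step 1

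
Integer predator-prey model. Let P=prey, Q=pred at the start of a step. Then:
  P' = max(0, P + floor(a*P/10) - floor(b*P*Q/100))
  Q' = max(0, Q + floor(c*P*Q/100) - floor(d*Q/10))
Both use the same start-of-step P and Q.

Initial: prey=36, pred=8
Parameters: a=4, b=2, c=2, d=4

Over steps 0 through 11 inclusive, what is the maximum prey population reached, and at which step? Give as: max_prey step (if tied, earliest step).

Step 1: prey: 36+14-5=45; pred: 8+5-3=10
Step 2: prey: 45+18-9=54; pred: 10+9-4=15
Step 3: prey: 54+21-16=59; pred: 15+16-6=25
Step 4: prey: 59+23-29=53; pred: 25+29-10=44
Step 5: prey: 53+21-46=28; pred: 44+46-17=73
Step 6: prey: 28+11-40=0; pred: 73+40-29=84
Step 7: prey: 0+0-0=0; pred: 84+0-33=51
Step 8: prey: 0+0-0=0; pred: 51+0-20=31
Step 9: prey: 0+0-0=0; pred: 31+0-12=19
Step 10: prey: 0+0-0=0; pred: 19+0-7=12
Step 11: prey: 0+0-0=0; pred: 12+0-4=8
Max prey = 59 at step 3

Answer: 59 3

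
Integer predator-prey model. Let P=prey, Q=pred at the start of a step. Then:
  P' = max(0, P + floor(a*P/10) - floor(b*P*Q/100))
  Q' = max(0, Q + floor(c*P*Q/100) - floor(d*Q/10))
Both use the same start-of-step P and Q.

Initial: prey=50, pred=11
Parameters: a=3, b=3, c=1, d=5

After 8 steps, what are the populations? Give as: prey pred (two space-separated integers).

Answer: 47 7

Derivation:
Step 1: prey: 50+15-16=49; pred: 11+5-5=11
Step 2: prey: 49+14-16=47; pred: 11+5-5=11
Step 3: prey: 47+14-15=46; pred: 11+5-5=11
Step 4: prey: 46+13-15=44; pred: 11+5-5=11
Step 5: prey: 44+13-14=43; pred: 11+4-5=10
Step 6: prey: 43+12-12=43; pred: 10+4-5=9
Step 7: prey: 43+12-11=44; pred: 9+3-4=8
Step 8: prey: 44+13-10=47; pred: 8+3-4=7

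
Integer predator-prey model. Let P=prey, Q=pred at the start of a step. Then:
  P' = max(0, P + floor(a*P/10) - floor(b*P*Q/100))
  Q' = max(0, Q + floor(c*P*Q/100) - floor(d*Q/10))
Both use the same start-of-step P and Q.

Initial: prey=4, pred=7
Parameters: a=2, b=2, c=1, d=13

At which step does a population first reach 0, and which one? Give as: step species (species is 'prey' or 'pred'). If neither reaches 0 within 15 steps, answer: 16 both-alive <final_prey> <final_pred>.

Answer: 1 pred

Derivation:
Step 1: prey: 4+0-0=4; pred: 7+0-9=0
First extinction: pred at step 1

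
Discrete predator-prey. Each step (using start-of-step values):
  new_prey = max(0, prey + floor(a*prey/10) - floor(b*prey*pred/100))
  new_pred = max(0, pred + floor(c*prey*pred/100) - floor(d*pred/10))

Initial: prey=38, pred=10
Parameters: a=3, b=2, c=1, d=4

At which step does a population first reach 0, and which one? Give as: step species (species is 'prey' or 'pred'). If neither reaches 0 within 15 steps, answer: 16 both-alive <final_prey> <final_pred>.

Answer: 16 both-alive 15 10

Derivation:
Step 1: prey: 38+11-7=42; pred: 10+3-4=9
Step 2: prey: 42+12-7=47; pred: 9+3-3=9
Step 3: prey: 47+14-8=53; pred: 9+4-3=10
Step 4: prey: 53+15-10=58; pred: 10+5-4=11
Step 5: prey: 58+17-12=63; pred: 11+6-4=13
Step 6: prey: 63+18-16=65; pred: 13+8-5=16
Step 7: prey: 65+19-20=64; pred: 16+10-6=20
Step 8: prey: 64+19-25=58; pred: 20+12-8=24
Step 9: prey: 58+17-27=48; pred: 24+13-9=28
Step 10: prey: 48+14-26=36; pred: 28+13-11=30
Step 11: prey: 36+10-21=25; pred: 30+10-12=28
Step 12: prey: 25+7-14=18; pred: 28+7-11=24
Step 13: prey: 18+5-8=15; pred: 24+4-9=19
Step 14: prey: 15+4-5=14; pred: 19+2-7=14
Step 15: prey: 14+4-3=15; pred: 14+1-5=10
No extinction within 15 steps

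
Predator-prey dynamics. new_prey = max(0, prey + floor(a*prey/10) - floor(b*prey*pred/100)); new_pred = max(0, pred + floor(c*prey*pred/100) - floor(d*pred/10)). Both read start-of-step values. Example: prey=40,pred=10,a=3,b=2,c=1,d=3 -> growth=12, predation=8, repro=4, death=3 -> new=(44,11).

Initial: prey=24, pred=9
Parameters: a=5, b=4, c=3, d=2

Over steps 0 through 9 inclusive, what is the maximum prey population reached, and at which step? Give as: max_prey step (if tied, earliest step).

Answer: 28 1

Derivation:
Step 1: prey: 24+12-8=28; pred: 9+6-1=14
Step 2: prey: 28+14-15=27; pred: 14+11-2=23
Step 3: prey: 27+13-24=16; pred: 23+18-4=37
Step 4: prey: 16+8-23=1; pred: 37+17-7=47
Step 5: prey: 1+0-1=0; pred: 47+1-9=39
Step 6: prey: 0+0-0=0; pred: 39+0-7=32
Step 7: prey: 0+0-0=0; pred: 32+0-6=26
Step 8: prey: 0+0-0=0; pred: 26+0-5=21
Step 9: prey: 0+0-0=0; pred: 21+0-4=17
Max prey = 28 at step 1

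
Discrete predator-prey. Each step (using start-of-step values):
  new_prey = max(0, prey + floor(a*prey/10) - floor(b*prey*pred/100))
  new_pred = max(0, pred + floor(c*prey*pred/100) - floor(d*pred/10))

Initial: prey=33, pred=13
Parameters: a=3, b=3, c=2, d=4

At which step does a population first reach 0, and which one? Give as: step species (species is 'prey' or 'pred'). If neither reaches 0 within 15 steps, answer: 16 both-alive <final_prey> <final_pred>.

Answer: 16 both-alive 26 2

Derivation:
Step 1: prey: 33+9-12=30; pred: 13+8-5=16
Step 2: prey: 30+9-14=25; pred: 16+9-6=19
Step 3: prey: 25+7-14=18; pred: 19+9-7=21
Step 4: prey: 18+5-11=12; pred: 21+7-8=20
Step 5: prey: 12+3-7=8; pred: 20+4-8=16
Step 6: prey: 8+2-3=7; pred: 16+2-6=12
Step 7: prey: 7+2-2=7; pred: 12+1-4=9
Step 8: prey: 7+2-1=8; pred: 9+1-3=7
Step 9: prey: 8+2-1=9; pred: 7+1-2=6
Step 10: prey: 9+2-1=10; pred: 6+1-2=5
Step 11: prey: 10+3-1=12; pred: 5+1-2=4
Step 12: prey: 12+3-1=14; pred: 4+0-1=3
Step 13: prey: 14+4-1=17; pred: 3+0-1=2
Step 14: prey: 17+5-1=21; pred: 2+0-0=2
Step 15: prey: 21+6-1=26; pred: 2+0-0=2
No extinction within 15 steps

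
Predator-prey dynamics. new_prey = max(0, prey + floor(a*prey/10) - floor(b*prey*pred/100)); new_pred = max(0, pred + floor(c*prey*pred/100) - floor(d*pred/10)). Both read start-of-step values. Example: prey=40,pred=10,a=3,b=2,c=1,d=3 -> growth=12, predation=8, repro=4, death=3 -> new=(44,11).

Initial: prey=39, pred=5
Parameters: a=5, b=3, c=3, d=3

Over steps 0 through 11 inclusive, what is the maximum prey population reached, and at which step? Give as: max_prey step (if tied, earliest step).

Answer: 65 2

Derivation:
Step 1: prey: 39+19-5=53; pred: 5+5-1=9
Step 2: prey: 53+26-14=65; pred: 9+14-2=21
Step 3: prey: 65+32-40=57; pred: 21+40-6=55
Step 4: prey: 57+28-94=0; pred: 55+94-16=133
Step 5: prey: 0+0-0=0; pred: 133+0-39=94
Step 6: prey: 0+0-0=0; pred: 94+0-28=66
Step 7: prey: 0+0-0=0; pred: 66+0-19=47
Step 8: prey: 0+0-0=0; pred: 47+0-14=33
Step 9: prey: 0+0-0=0; pred: 33+0-9=24
Step 10: prey: 0+0-0=0; pred: 24+0-7=17
Step 11: prey: 0+0-0=0; pred: 17+0-5=12
Max prey = 65 at step 2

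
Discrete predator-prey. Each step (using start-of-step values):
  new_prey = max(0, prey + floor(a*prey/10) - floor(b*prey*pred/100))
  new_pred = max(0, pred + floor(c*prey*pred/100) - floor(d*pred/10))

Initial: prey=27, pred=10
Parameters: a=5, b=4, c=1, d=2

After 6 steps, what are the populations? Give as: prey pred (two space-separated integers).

Answer: 28 19

Derivation:
Step 1: prey: 27+13-10=30; pred: 10+2-2=10
Step 2: prey: 30+15-12=33; pred: 10+3-2=11
Step 3: prey: 33+16-14=35; pred: 11+3-2=12
Step 4: prey: 35+17-16=36; pred: 12+4-2=14
Step 5: prey: 36+18-20=34; pred: 14+5-2=17
Step 6: prey: 34+17-23=28; pred: 17+5-3=19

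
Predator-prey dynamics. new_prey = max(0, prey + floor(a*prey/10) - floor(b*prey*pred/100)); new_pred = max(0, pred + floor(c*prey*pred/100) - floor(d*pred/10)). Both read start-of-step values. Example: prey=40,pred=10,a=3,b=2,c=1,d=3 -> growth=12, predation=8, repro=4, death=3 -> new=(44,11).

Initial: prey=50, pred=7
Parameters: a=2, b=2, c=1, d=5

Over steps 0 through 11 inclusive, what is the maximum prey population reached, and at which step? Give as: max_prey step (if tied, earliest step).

Answer: 68 6

Derivation:
Step 1: prey: 50+10-7=53; pred: 7+3-3=7
Step 2: prey: 53+10-7=56; pred: 7+3-3=7
Step 3: prey: 56+11-7=60; pred: 7+3-3=7
Step 4: prey: 60+12-8=64; pred: 7+4-3=8
Step 5: prey: 64+12-10=66; pred: 8+5-4=9
Step 6: prey: 66+13-11=68; pred: 9+5-4=10
Step 7: prey: 68+13-13=68; pred: 10+6-5=11
Step 8: prey: 68+13-14=67; pred: 11+7-5=13
Step 9: prey: 67+13-17=63; pred: 13+8-6=15
Step 10: prey: 63+12-18=57; pred: 15+9-7=17
Step 11: prey: 57+11-19=49; pred: 17+9-8=18
Max prey = 68 at step 6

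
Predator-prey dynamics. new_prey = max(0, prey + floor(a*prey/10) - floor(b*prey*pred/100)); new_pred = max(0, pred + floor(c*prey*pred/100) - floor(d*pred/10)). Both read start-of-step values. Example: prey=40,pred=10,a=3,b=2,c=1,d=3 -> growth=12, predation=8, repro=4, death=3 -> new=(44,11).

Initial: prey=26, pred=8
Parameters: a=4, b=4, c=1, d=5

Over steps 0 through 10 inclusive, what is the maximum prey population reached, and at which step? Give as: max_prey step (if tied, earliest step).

Answer: 141 9

Derivation:
Step 1: prey: 26+10-8=28; pred: 8+2-4=6
Step 2: prey: 28+11-6=33; pred: 6+1-3=4
Step 3: prey: 33+13-5=41; pred: 4+1-2=3
Step 4: prey: 41+16-4=53; pred: 3+1-1=3
Step 5: prey: 53+21-6=68; pred: 3+1-1=3
Step 6: prey: 68+27-8=87; pred: 3+2-1=4
Step 7: prey: 87+34-13=108; pred: 4+3-2=5
Step 8: prey: 108+43-21=130; pred: 5+5-2=8
Step 9: prey: 130+52-41=141; pred: 8+10-4=14
Step 10: prey: 141+56-78=119; pred: 14+19-7=26
Max prey = 141 at step 9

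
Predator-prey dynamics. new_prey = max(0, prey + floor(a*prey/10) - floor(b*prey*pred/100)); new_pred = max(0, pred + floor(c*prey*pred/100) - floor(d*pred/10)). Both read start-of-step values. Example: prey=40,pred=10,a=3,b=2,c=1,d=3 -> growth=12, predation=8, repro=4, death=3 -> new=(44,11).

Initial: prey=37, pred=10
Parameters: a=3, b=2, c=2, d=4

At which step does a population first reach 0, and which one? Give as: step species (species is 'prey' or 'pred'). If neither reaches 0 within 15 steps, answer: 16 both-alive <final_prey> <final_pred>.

Step 1: prey: 37+11-7=41; pred: 10+7-4=13
Step 2: prey: 41+12-10=43; pred: 13+10-5=18
Step 3: prey: 43+12-15=40; pred: 18+15-7=26
Step 4: prey: 40+12-20=32; pred: 26+20-10=36
Step 5: prey: 32+9-23=18; pred: 36+23-14=45
Step 6: prey: 18+5-16=7; pred: 45+16-18=43
Step 7: prey: 7+2-6=3; pred: 43+6-17=32
Step 8: prey: 3+0-1=2; pred: 32+1-12=21
Step 9: prey: 2+0-0=2; pred: 21+0-8=13
Step 10: prey: 2+0-0=2; pred: 13+0-5=8
Step 11: prey: 2+0-0=2; pred: 8+0-3=5
Step 12: prey: 2+0-0=2; pred: 5+0-2=3
Step 13: prey: 2+0-0=2; pred: 3+0-1=2
Step 14: prey: 2+0-0=2; pred: 2+0-0=2
Steps 15-15: state stable at prey=2, pred=2 (no change)
No extinction within 15 steps

Answer: 16 both-alive 2 2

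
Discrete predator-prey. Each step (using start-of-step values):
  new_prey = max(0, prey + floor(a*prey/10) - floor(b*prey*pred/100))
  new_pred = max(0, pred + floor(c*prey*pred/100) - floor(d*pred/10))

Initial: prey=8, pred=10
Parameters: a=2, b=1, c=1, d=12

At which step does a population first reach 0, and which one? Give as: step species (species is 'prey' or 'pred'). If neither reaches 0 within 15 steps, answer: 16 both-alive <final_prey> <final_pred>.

Step 1: prey: 8+1-0=9; pred: 10+0-12=0
First extinction: pred at step 1

Answer: 1 pred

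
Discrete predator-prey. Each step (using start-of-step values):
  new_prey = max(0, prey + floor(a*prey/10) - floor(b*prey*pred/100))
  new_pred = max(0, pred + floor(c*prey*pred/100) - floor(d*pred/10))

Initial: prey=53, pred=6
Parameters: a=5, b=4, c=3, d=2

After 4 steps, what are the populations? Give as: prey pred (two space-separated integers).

Step 1: prey: 53+26-12=67; pred: 6+9-1=14
Step 2: prey: 67+33-37=63; pred: 14+28-2=40
Step 3: prey: 63+31-100=0; pred: 40+75-8=107
Step 4: prey: 0+0-0=0; pred: 107+0-21=86

Answer: 0 86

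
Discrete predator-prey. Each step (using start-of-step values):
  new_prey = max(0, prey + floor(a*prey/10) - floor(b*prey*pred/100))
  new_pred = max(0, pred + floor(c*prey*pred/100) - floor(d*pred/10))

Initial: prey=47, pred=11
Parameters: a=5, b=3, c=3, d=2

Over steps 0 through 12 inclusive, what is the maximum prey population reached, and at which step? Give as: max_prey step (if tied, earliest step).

Answer: 55 1

Derivation:
Step 1: prey: 47+23-15=55; pred: 11+15-2=24
Step 2: prey: 55+27-39=43; pred: 24+39-4=59
Step 3: prey: 43+21-76=0; pred: 59+76-11=124
Step 4: prey: 0+0-0=0; pred: 124+0-24=100
Step 5: prey: 0+0-0=0; pred: 100+0-20=80
Step 6: prey: 0+0-0=0; pred: 80+0-16=64
Step 7: prey: 0+0-0=0; pred: 64+0-12=52
Step 8: prey: 0+0-0=0; pred: 52+0-10=42
Step 9: prey: 0+0-0=0; pred: 42+0-8=34
Step 10: prey: 0+0-0=0; pred: 34+0-6=28
Step 11: prey: 0+0-0=0; pred: 28+0-5=23
Step 12: prey: 0+0-0=0; pred: 23+0-4=19
Max prey = 55 at step 1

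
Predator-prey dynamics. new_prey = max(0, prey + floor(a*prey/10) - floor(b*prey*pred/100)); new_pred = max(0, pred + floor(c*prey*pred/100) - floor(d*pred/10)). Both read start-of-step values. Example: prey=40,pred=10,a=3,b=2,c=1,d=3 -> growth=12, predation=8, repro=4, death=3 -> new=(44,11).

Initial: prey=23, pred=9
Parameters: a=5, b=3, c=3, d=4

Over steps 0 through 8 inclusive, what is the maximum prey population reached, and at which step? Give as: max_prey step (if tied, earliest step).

Answer: 32 2

Derivation:
Step 1: prey: 23+11-6=28; pred: 9+6-3=12
Step 2: prey: 28+14-10=32; pred: 12+10-4=18
Step 3: prey: 32+16-17=31; pred: 18+17-7=28
Step 4: prey: 31+15-26=20; pred: 28+26-11=43
Step 5: prey: 20+10-25=5; pred: 43+25-17=51
Step 6: prey: 5+2-7=0; pred: 51+7-20=38
Step 7: prey: 0+0-0=0; pred: 38+0-15=23
Step 8: prey: 0+0-0=0; pred: 23+0-9=14
Max prey = 32 at step 2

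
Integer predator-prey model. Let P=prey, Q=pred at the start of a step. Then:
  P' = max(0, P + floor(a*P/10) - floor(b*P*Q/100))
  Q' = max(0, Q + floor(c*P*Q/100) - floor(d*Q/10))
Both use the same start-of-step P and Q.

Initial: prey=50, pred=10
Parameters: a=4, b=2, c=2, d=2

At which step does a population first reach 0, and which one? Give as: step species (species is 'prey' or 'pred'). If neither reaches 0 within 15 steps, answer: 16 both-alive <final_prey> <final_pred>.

Step 1: prey: 50+20-10=60; pred: 10+10-2=18
Step 2: prey: 60+24-21=63; pred: 18+21-3=36
Step 3: prey: 63+25-45=43; pred: 36+45-7=74
Step 4: prey: 43+17-63=0; pred: 74+63-14=123
First extinction: prey at step 4

Answer: 4 prey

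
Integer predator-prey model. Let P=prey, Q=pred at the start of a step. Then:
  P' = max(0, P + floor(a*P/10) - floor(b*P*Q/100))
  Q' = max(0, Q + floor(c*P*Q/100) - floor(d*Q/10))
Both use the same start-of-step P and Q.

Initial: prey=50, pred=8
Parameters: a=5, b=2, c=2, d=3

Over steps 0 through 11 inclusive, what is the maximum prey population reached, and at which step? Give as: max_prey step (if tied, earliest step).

Step 1: prey: 50+25-8=67; pred: 8+8-2=14
Step 2: prey: 67+33-18=82; pred: 14+18-4=28
Step 3: prey: 82+41-45=78; pred: 28+45-8=65
Step 4: prey: 78+39-101=16; pred: 65+101-19=147
Step 5: prey: 16+8-47=0; pred: 147+47-44=150
Step 6: prey: 0+0-0=0; pred: 150+0-45=105
Step 7: prey: 0+0-0=0; pred: 105+0-31=74
Step 8: prey: 0+0-0=0; pred: 74+0-22=52
Step 9: prey: 0+0-0=0; pred: 52+0-15=37
Step 10: prey: 0+0-0=0; pred: 37+0-11=26
Step 11: prey: 0+0-0=0; pred: 26+0-7=19
Max prey = 82 at step 2

Answer: 82 2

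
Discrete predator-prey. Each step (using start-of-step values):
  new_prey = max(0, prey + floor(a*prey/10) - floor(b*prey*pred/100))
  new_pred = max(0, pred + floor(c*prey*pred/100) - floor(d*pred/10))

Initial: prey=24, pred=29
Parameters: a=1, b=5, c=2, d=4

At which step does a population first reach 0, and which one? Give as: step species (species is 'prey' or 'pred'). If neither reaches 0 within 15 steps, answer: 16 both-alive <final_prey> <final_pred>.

Step 1: prey: 24+2-34=0; pred: 29+13-11=31
First extinction: prey at step 1

Answer: 1 prey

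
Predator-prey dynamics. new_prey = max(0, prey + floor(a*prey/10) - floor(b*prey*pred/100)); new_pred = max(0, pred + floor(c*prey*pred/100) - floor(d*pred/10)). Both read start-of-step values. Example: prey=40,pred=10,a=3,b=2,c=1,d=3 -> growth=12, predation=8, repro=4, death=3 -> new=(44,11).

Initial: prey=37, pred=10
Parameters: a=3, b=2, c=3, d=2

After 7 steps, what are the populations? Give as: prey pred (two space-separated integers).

Answer: 0 55

Derivation:
Step 1: prey: 37+11-7=41; pred: 10+11-2=19
Step 2: prey: 41+12-15=38; pred: 19+23-3=39
Step 3: prey: 38+11-29=20; pred: 39+44-7=76
Step 4: prey: 20+6-30=0; pred: 76+45-15=106
Step 5: prey: 0+0-0=0; pred: 106+0-21=85
Step 6: prey: 0+0-0=0; pred: 85+0-17=68
Step 7: prey: 0+0-0=0; pred: 68+0-13=55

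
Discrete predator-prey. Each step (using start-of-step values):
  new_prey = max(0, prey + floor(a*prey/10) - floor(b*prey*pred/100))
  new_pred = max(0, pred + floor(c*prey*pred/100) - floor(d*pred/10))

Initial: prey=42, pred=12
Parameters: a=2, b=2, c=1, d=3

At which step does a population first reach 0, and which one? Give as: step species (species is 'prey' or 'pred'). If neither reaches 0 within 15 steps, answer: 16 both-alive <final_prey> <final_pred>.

Answer: 16 both-alive 20 6

Derivation:
Step 1: prey: 42+8-10=40; pred: 12+5-3=14
Step 2: prey: 40+8-11=37; pred: 14+5-4=15
Step 3: prey: 37+7-11=33; pred: 15+5-4=16
Step 4: prey: 33+6-10=29; pred: 16+5-4=17
Step 5: prey: 29+5-9=25; pred: 17+4-5=16
Step 6: prey: 25+5-8=22; pred: 16+4-4=16
Step 7: prey: 22+4-7=19; pred: 16+3-4=15
Step 8: prey: 19+3-5=17; pred: 15+2-4=13
Step 9: prey: 17+3-4=16; pred: 13+2-3=12
Step 10: prey: 16+3-3=16; pred: 12+1-3=10
Step 11: prey: 16+3-3=16; pred: 10+1-3=8
Step 12: prey: 16+3-2=17; pred: 8+1-2=7
Step 13: prey: 17+3-2=18; pred: 7+1-2=6
Step 14: prey: 18+3-2=19; pred: 6+1-1=6
Step 15: prey: 19+3-2=20; pred: 6+1-1=6
No extinction within 15 steps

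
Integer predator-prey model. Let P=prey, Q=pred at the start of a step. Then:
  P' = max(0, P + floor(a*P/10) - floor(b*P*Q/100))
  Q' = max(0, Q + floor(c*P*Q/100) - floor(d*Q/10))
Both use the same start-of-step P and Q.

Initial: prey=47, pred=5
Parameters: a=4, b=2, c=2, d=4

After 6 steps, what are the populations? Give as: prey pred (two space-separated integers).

Answer: 0 101

Derivation:
Step 1: prey: 47+18-4=61; pred: 5+4-2=7
Step 2: prey: 61+24-8=77; pred: 7+8-2=13
Step 3: prey: 77+30-20=87; pred: 13+20-5=28
Step 4: prey: 87+34-48=73; pred: 28+48-11=65
Step 5: prey: 73+29-94=8; pred: 65+94-26=133
Step 6: prey: 8+3-21=0; pred: 133+21-53=101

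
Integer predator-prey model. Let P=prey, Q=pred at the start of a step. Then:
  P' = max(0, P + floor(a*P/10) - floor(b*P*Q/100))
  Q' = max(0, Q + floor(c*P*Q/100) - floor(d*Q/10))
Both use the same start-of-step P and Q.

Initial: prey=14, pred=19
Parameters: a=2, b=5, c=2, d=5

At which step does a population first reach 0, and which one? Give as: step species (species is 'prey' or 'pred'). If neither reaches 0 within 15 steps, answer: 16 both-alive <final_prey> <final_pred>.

Step 1: prey: 14+2-13=3; pred: 19+5-9=15
Step 2: prey: 3+0-2=1; pred: 15+0-7=8
Step 3: prey: 1+0-0=1; pred: 8+0-4=4
Step 4: prey: 1+0-0=1; pred: 4+0-2=2
Step 5: prey: 1+0-0=1; pred: 2+0-1=1
Step 6: prey: 1+0-0=1; pred: 1+0-0=1
Steps 7-15: state stable at prey=1, pred=1 (no change)
No extinction within 15 steps

Answer: 16 both-alive 1 1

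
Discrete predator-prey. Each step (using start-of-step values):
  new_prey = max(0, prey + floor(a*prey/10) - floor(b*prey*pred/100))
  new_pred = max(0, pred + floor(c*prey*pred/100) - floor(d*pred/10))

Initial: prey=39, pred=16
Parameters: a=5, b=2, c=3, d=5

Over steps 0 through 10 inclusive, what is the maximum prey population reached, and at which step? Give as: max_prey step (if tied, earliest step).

Step 1: prey: 39+19-12=46; pred: 16+18-8=26
Step 2: prey: 46+23-23=46; pred: 26+35-13=48
Step 3: prey: 46+23-44=25; pred: 48+66-24=90
Step 4: prey: 25+12-45=0; pred: 90+67-45=112
Step 5: prey: 0+0-0=0; pred: 112+0-56=56
Step 6: prey: 0+0-0=0; pred: 56+0-28=28
Step 7: prey: 0+0-0=0; pred: 28+0-14=14
Step 8: prey: 0+0-0=0; pred: 14+0-7=7
Step 9: prey: 0+0-0=0; pred: 7+0-3=4
Step 10: prey: 0+0-0=0; pred: 4+0-2=2
Max prey = 46 at step 1

Answer: 46 1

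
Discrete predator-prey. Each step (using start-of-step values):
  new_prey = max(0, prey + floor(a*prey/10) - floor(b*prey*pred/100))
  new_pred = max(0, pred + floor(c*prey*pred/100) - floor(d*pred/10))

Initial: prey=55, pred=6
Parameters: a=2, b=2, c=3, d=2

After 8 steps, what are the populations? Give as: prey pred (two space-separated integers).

Step 1: prey: 55+11-6=60; pred: 6+9-1=14
Step 2: prey: 60+12-16=56; pred: 14+25-2=37
Step 3: prey: 56+11-41=26; pred: 37+62-7=92
Step 4: prey: 26+5-47=0; pred: 92+71-18=145
Step 5: prey: 0+0-0=0; pred: 145+0-29=116
Step 6: prey: 0+0-0=0; pred: 116+0-23=93
Step 7: prey: 0+0-0=0; pred: 93+0-18=75
Step 8: prey: 0+0-0=0; pred: 75+0-15=60

Answer: 0 60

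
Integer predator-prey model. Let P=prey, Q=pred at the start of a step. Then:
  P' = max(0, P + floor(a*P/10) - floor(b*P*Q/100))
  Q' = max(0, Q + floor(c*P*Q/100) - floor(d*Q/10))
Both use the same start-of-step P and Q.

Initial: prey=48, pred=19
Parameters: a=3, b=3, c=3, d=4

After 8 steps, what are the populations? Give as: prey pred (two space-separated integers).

Step 1: prey: 48+14-27=35; pred: 19+27-7=39
Step 2: prey: 35+10-40=5; pred: 39+40-15=64
Step 3: prey: 5+1-9=0; pred: 64+9-25=48
Step 4: prey: 0+0-0=0; pred: 48+0-19=29
Step 5: prey: 0+0-0=0; pred: 29+0-11=18
Step 6: prey: 0+0-0=0; pred: 18+0-7=11
Step 7: prey: 0+0-0=0; pred: 11+0-4=7
Step 8: prey: 0+0-0=0; pred: 7+0-2=5

Answer: 0 5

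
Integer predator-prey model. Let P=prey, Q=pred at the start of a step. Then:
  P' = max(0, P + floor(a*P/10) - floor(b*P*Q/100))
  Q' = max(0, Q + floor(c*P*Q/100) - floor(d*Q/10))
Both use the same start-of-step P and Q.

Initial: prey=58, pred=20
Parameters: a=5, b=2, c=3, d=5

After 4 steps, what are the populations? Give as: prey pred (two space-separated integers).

Answer: 0 90

Derivation:
Step 1: prey: 58+29-23=64; pred: 20+34-10=44
Step 2: prey: 64+32-56=40; pred: 44+84-22=106
Step 3: prey: 40+20-84=0; pred: 106+127-53=180
Step 4: prey: 0+0-0=0; pred: 180+0-90=90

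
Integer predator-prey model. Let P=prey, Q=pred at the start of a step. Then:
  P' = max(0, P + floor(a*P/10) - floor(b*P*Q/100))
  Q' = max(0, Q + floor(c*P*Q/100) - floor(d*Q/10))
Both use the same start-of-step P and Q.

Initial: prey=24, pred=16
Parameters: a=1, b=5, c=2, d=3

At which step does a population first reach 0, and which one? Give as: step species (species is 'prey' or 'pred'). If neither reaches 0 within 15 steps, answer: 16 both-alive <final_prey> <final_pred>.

Step 1: prey: 24+2-19=7; pred: 16+7-4=19
Step 2: prey: 7+0-6=1; pred: 19+2-5=16
Step 3: prey: 1+0-0=1; pred: 16+0-4=12
Step 4: prey: 1+0-0=1; pred: 12+0-3=9
Step 5: prey: 1+0-0=1; pred: 9+0-2=7
Step 6: prey: 1+0-0=1; pred: 7+0-2=5
Step 7: prey: 1+0-0=1; pred: 5+0-1=4
Step 8: prey: 1+0-0=1; pred: 4+0-1=3
Step 9: prey: 1+0-0=1; pred: 3+0-0=3
Steps 10-15: state stable at prey=1, pred=3 (no change)
No extinction within 15 steps

Answer: 16 both-alive 1 3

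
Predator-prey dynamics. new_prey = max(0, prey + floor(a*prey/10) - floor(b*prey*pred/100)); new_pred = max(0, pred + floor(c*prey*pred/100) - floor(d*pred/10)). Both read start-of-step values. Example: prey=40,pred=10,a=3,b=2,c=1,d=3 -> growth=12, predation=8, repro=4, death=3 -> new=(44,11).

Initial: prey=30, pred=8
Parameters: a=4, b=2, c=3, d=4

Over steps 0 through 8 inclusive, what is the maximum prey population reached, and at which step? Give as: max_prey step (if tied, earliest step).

Answer: 44 2

Derivation:
Step 1: prey: 30+12-4=38; pred: 8+7-3=12
Step 2: prey: 38+15-9=44; pred: 12+13-4=21
Step 3: prey: 44+17-18=43; pred: 21+27-8=40
Step 4: prey: 43+17-34=26; pred: 40+51-16=75
Step 5: prey: 26+10-39=0; pred: 75+58-30=103
Step 6: prey: 0+0-0=0; pred: 103+0-41=62
Step 7: prey: 0+0-0=0; pred: 62+0-24=38
Step 8: prey: 0+0-0=0; pred: 38+0-15=23
Max prey = 44 at step 2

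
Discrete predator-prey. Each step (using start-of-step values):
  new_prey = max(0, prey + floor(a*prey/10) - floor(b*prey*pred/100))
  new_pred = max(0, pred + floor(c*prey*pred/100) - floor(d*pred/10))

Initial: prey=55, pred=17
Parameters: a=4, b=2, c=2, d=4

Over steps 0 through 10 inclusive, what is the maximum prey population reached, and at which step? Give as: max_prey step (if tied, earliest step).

Step 1: prey: 55+22-18=59; pred: 17+18-6=29
Step 2: prey: 59+23-34=48; pred: 29+34-11=52
Step 3: prey: 48+19-49=18; pred: 52+49-20=81
Step 4: prey: 18+7-29=0; pred: 81+29-32=78
Step 5: prey: 0+0-0=0; pred: 78+0-31=47
Step 6: prey: 0+0-0=0; pred: 47+0-18=29
Step 7: prey: 0+0-0=0; pred: 29+0-11=18
Step 8: prey: 0+0-0=0; pred: 18+0-7=11
Step 9: prey: 0+0-0=0; pred: 11+0-4=7
Step 10: prey: 0+0-0=0; pred: 7+0-2=5
Max prey = 59 at step 1

Answer: 59 1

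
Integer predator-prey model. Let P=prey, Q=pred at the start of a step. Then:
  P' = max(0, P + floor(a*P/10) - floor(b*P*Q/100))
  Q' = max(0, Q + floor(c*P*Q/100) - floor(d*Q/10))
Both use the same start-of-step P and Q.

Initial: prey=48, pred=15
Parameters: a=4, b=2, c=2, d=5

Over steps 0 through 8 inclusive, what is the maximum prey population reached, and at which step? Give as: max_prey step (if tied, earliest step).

Answer: 53 1

Derivation:
Step 1: prey: 48+19-14=53; pred: 15+14-7=22
Step 2: prey: 53+21-23=51; pred: 22+23-11=34
Step 3: prey: 51+20-34=37; pred: 34+34-17=51
Step 4: prey: 37+14-37=14; pred: 51+37-25=63
Step 5: prey: 14+5-17=2; pred: 63+17-31=49
Step 6: prey: 2+0-1=1; pred: 49+1-24=26
Step 7: prey: 1+0-0=1; pred: 26+0-13=13
Step 8: prey: 1+0-0=1; pred: 13+0-6=7
Max prey = 53 at step 1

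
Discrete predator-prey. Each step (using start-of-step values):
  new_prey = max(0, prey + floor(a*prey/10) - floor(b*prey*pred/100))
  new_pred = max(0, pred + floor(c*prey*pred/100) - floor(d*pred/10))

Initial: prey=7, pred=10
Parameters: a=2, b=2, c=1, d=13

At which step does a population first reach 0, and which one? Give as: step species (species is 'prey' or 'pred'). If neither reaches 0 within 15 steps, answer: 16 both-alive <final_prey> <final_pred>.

Answer: 1 pred

Derivation:
Step 1: prey: 7+1-1=7; pred: 10+0-13=0
First extinction: pred at step 1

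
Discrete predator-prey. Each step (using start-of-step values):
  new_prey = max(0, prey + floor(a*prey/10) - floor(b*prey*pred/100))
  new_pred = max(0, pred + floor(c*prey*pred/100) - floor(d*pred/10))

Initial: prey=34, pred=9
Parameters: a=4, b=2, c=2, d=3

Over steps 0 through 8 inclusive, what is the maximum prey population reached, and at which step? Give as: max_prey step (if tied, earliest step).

Step 1: prey: 34+13-6=41; pred: 9+6-2=13
Step 2: prey: 41+16-10=47; pred: 13+10-3=20
Step 3: prey: 47+18-18=47; pred: 20+18-6=32
Step 4: prey: 47+18-30=35; pred: 32+30-9=53
Step 5: prey: 35+14-37=12; pred: 53+37-15=75
Step 6: prey: 12+4-18=0; pred: 75+18-22=71
Step 7: prey: 0+0-0=0; pred: 71+0-21=50
Step 8: prey: 0+0-0=0; pred: 50+0-15=35
Max prey = 47 at step 2

Answer: 47 2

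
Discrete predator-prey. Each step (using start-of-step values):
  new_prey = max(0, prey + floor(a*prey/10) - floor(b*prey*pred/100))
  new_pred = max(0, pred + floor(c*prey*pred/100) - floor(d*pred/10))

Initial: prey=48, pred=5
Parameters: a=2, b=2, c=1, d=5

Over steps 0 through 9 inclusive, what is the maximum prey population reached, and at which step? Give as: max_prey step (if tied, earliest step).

Step 1: prey: 48+9-4=53; pred: 5+2-2=5
Step 2: prey: 53+10-5=58; pred: 5+2-2=5
Step 3: prey: 58+11-5=64; pred: 5+2-2=5
Step 4: prey: 64+12-6=70; pred: 5+3-2=6
Step 5: prey: 70+14-8=76; pred: 6+4-3=7
Step 6: prey: 76+15-10=81; pred: 7+5-3=9
Step 7: prey: 81+16-14=83; pred: 9+7-4=12
Step 8: prey: 83+16-19=80; pred: 12+9-6=15
Step 9: prey: 80+16-24=72; pred: 15+12-7=20
Max prey = 83 at step 7

Answer: 83 7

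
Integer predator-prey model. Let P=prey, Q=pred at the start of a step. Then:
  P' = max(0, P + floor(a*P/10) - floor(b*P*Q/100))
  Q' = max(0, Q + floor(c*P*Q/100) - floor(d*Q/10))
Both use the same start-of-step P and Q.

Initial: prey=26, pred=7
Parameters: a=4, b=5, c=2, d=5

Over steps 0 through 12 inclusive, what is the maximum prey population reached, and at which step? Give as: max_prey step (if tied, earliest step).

Answer: 32 4

Derivation:
Step 1: prey: 26+10-9=27; pred: 7+3-3=7
Step 2: prey: 27+10-9=28; pred: 7+3-3=7
Step 3: prey: 28+11-9=30; pred: 7+3-3=7
Step 4: prey: 30+12-10=32; pred: 7+4-3=8
Step 5: prey: 32+12-12=32; pred: 8+5-4=9
Step 6: prey: 32+12-14=30; pred: 9+5-4=10
Step 7: prey: 30+12-15=27; pred: 10+6-5=11
Step 8: prey: 27+10-14=23; pred: 11+5-5=11
Step 9: prey: 23+9-12=20; pred: 11+5-5=11
Step 10: prey: 20+8-11=17; pred: 11+4-5=10
Step 11: prey: 17+6-8=15; pred: 10+3-5=8
Step 12: prey: 15+6-6=15; pred: 8+2-4=6
Max prey = 32 at step 4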